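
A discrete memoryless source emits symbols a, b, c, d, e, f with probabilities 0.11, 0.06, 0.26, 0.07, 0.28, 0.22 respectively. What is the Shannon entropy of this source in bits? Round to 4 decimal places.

H = −Σ pᵢ log₂ pᵢ.
−0.11·log₂(0.11) = 0.3503
−0.06·log₂(0.06) = 0.2435
−0.26·log₂(0.26) = 0.5053
−0.07·log₂(0.07) = 0.2686
−0.28·log₂(0.28) = 0.5142
−0.22·log₂(0.22) = 0.4806
Sum ≈ 2.3625 → 2.3625 bits.

2.3625 bits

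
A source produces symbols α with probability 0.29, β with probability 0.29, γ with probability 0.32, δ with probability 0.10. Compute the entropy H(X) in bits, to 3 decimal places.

H = −Σ pᵢ log₂ pᵢ.
−0.29·log₂(0.29) = 0.5179
−0.29·log₂(0.29) = 0.5179
−0.32·log₂(0.32) = 0.5260
−0.10·log₂(0.10) = 0.3322
Sum ≈ 1.8940 → 1.894 bits.

1.894 bits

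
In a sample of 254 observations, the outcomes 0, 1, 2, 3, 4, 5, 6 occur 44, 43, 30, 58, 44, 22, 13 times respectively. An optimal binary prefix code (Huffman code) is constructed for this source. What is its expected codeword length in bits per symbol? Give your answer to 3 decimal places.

Probabilities are the counts divided by 254.
Repeatedly combine the two least-probable nodes; the expected code length is the sum of the merged weights.
merge 13/254 + 11/127 → 35/254
merge 15/127 + 35/254 → 65/254
merge 43/254 + 22/127 → 87/254
merge 22/127 + 29/127 → 51/127
merge 65/254 + 87/254 → 76/127
merge 51/127 + 76/127 → 1
L = 35/254 + 65/254 + 87/254 + 51/127 + 76/127 + 1 = 695/254 ≈ 2.736 bits/symbol.

2.736 bits/symbol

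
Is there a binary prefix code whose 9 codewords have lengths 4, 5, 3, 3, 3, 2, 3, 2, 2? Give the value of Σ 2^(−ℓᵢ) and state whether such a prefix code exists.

1.34375; no

With common denominator 2^5 = 32: Σ 2^(−ℓᵢ) = 2/32 + 1/32 + 4/32 + 4/32 + 4/32 + 8/32 + 4/32 + 8/32 + 8/32 = 43/32 = 1.34375.
Kraft's inequality requires Σ ≤ 1; here Σ = 1.34375 > 1, so no such prefix code exists.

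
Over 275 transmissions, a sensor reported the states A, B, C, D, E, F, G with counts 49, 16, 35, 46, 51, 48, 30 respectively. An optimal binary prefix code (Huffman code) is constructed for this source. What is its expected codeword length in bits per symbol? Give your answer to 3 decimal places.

2.804 bits/symbol

Probabilities are the counts divided by 275.
Repeatedly combine the two least-probable nodes; the expected code length is the sum of the merged weights.
merge 16/275 + 6/55 → 46/275
merge 7/55 + 46/275 → 81/275
merge 46/275 + 48/275 → 94/275
merge 49/275 + 51/275 → 4/11
merge 81/275 + 94/275 → 7/11
merge 4/11 + 7/11 → 1
L = 46/275 + 81/275 + 94/275 + 4/11 + 7/11 + 1 = 771/275 ≈ 2.804 bits/symbol.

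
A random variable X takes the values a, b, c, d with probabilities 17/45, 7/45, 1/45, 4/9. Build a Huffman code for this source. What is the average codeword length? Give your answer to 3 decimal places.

Repeatedly combine the two least-probable nodes; the expected code length is the sum of the merged weights.
merge 1/45 + 7/45 → 8/45
merge 8/45 + 17/45 → 5/9
merge 4/9 + 5/9 → 1
L = 8/45 + 5/9 + 1 = 26/15 ≈ 1.733 bits/symbol.

1.733 bits/symbol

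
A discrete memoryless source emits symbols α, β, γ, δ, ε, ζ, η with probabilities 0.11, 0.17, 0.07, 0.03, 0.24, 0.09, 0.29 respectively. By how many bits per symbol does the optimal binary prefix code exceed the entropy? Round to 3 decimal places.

0.040 bits

Entropy H = −Σ p log₂ p ≈ 2.5299 bits.
Huffman merges: 3/100+7/100→1/10; 9/100+1/10→19/100; 11/100+17/100→7/25; 19/100+6/25→43/100; 7/25+29/100→57/100; 43/100+57/100→1. L = 257/100 ≈ 2.5700.
L − H = 2.5700 − 2.5299 = 0.040 bits.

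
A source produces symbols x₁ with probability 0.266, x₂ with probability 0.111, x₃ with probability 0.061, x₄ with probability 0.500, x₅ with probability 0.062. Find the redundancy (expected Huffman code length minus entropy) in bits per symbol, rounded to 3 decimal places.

Entropy H = −Σ p log₂ p ≈ 1.8551 bits.
Huffman merges: 61/1000+31/500→123/1000; 111/1000+123/1000→117/500; 117/500+133/500→1/2; 1/2+1/2→1. L = 1857/1000 ≈ 1.8570.
L − H = 1.8570 − 1.8551 = 0.002 bits.

0.002 bits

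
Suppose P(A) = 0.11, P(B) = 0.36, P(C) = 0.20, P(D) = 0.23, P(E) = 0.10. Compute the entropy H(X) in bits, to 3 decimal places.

H = −Σ pᵢ log₂ pᵢ.
−0.11·log₂(0.11) = 0.3503
−0.36·log₂(0.36) = 0.5306
−0.20·log₂(0.20) = 0.4644
−0.23·log₂(0.23) = 0.4877
−0.10·log₂(0.10) = 0.3322
Sum ≈ 2.1651 → 2.165 bits.

2.165 bits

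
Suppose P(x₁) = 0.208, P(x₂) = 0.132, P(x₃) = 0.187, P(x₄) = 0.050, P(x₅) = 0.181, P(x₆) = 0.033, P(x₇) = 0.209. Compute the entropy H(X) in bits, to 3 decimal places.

2.606 bits

H = −Σ pᵢ log₂ pᵢ.
−0.208·log₂(0.208) = 0.4712
−0.132·log₂(0.132) = 0.3856
−0.187·log₂(0.187) = 0.4523
−0.050·log₂(0.050) = 0.2161
−0.181·log₂(0.181) = 0.4463
−0.033·log₂(0.033) = 0.1624
−0.209·log₂(0.209) = 0.4720
Sum ≈ 2.6060 → 2.606 bits.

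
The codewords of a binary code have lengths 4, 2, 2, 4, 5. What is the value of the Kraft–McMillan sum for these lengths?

0.65625

With common denominator 2^5 = 32: Σ 2^(−ℓᵢ) = 2/32 + 8/32 + 8/32 + 2/32 + 1/32 = 21/32 = 0.65625.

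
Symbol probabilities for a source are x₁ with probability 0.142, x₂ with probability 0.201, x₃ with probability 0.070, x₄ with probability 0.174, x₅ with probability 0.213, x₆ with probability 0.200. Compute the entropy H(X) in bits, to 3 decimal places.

H = −Σ pᵢ log₂ pᵢ.
−0.142·log₂(0.142) = 0.3999
−0.201·log₂(0.201) = 0.4653
−0.070·log₂(0.070) = 0.2686
−0.174·log₂(0.174) = 0.4390
−0.213·log₂(0.213) = 0.4752
−0.200·log₂(0.200) = 0.4644
Sum ≈ 2.5123 → 2.512 bits.

2.512 bits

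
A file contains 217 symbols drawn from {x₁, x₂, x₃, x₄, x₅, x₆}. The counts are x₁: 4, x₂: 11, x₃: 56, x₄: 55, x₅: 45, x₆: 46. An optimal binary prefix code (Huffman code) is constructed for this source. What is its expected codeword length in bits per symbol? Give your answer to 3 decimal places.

2.346 bits/symbol

Probabilities are the counts divided by 217.
Repeatedly combine the two least-probable nodes; the expected code length is the sum of the merged weights.
merge 4/217 + 11/217 → 15/217
merge 15/217 + 45/217 → 60/217
merge 46/217 + 55/217 → 101/217
merge 8/31 + 60/217 → 116/217
merge 101/217 + 116/217 → 1
L = 15/217 + 60/217 + 101/217 + 116/217 + 1 = 509/217 ≈ 2.346 bits/symbol.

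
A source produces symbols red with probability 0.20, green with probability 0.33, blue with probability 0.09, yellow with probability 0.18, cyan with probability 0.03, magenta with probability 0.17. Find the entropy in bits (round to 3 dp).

H = −Σ pᵢ log₂ pᵢ.
−0.20·log₂(0.20) = 0.4644
−0.33·log₂(0.33) = 0.5278
−0.09·log₂(0.09) = 0.3127
−0.18·log₂(0.18) = 0.4453
−0.03·log₂(0.03) = 0.1518
−0.17·log₂(0.17) = 0.4346
Sum ≈ 2.3365 → 2.337 bits.

2.337 bits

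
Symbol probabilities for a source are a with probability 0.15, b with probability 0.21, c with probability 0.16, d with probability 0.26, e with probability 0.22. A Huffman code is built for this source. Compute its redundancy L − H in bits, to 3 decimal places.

Entropy H = −Σ p log₂ p ≈ 2.2922 bits.
Huffman merges: 3/20+4/25→31/100; 21/100+11/50→43/100; 13/50+31/100→57/100; 43/100+57/100→1. L = 231/100 ≈ 2.3100.
L − H = 2.3100 − 2.2922 = 0.018 bits.

0.018 bits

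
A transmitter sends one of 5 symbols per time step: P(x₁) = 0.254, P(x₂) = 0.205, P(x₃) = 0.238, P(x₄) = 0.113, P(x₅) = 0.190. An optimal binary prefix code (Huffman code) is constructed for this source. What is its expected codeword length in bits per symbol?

2.303 bits/symbol

Repeatedly combine the two least-probable nodes; the expected code length is the sum of the merged weights.
merge 113/1000 + 19/100 → 303/1000
merge 41/200 + 119/500 → 443/1000
merge 127/500 + 303/1000 → 557/1000
merge 443/1000 + 557/1000 → 1
L = 303/1000 + 443/1000 + 557/1000 + 1 = 2303/1000 = 2.303 bits/symbol.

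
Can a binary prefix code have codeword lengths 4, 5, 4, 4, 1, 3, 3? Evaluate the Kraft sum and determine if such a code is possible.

0.96875; yes

With common denominator 2^5 = 32: Σ 2^(−ℓᵢ) = 2/32 + 1/32 + 2/32 + 2/32 + 16/32 + 4/32 + 4/32 = 31/32 = 0.96875.
Kraft's inequality requires Σ ≤ 1; here Σ = 0.96875 ≤ 1, so such a prefix code exists.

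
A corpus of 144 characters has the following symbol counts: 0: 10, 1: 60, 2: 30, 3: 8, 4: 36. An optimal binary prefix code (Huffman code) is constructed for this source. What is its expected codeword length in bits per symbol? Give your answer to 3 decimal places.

2.042 bits/symbol

Probabilities are the counts divided by 144.
Repeatedly combine the two least-probable nodes; the expected code length is the sum of the merged weights.
merge 1/18 + 5/72 → 1/8
merge 1/8 + 5/24 → 1/3
merge 1/4 + 1/3 → 7/12
merge 5/12 + 7/12 → 1
L = 1/8 + 1/3 + 7/12 + 1 = 49/24 ≈ 2.042 bits/symbol.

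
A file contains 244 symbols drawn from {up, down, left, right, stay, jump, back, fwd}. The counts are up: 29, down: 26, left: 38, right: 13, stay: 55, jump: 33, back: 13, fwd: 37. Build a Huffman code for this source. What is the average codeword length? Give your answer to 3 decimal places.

Probabilities are the counts divided by 244.
Repeatedly combine the two least-probable nodes; the expected code length is the sum of the merged weights.
merge 13/244 + 13/244 → 13/122
merge 13/122 + 13/122 → 13/61
merge 29/244 + 33/244 → 31/122
merge 37/244 + 19/122 → 75/244
merge 13/61 + 55/244 → 107/244
merge 31/122 + 75/244 → 137/244
merge 107/244 + 137/244 → 1
L = 13/122 + 13/61 + 31/122 + 75/244 + 107/244 + 137/244 + 1 = 703/244 ≈ 2.881 bits/symbol.

2.881 bits/symbol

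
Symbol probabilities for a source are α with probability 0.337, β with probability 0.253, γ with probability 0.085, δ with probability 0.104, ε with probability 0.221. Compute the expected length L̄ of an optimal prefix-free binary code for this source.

Repeatedly combine the two least-probable nodes; the expected code length is the sum of the merged weights.
merge 17/200 + 13/125 → 189/1000
merge 189/1000 + 221/1000 → 41/100
merge 253/1000 + 337/1000 → 59/100
merge 41/100 + 59/100 → 1
L = 189/1000 + 41/100 + 59/100 + 1 = 2189/1000 = 2.189 bits/symbol.

2.189 bits/symbol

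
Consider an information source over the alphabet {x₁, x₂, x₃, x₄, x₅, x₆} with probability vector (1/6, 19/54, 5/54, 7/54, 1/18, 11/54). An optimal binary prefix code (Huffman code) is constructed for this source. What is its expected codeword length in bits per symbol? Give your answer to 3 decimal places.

2.426 bits/symbol

Repeatedly combine the two least-probable nodes; the expected code length is the sum of the merged weights.
merge 1/18 + 5/54 → 4/27
merge 7/54 + 4/27 → 5/18
merge 1/6 + 11/54 → 10/27
merge 5/18 + 19/54 → 17/27
merge 10/27 + 17/27 → 1
L = 4/27 + 5/18 + 10/27 + 17/27 + 1 = 131/54 ≈ 2.426 bits/symbol.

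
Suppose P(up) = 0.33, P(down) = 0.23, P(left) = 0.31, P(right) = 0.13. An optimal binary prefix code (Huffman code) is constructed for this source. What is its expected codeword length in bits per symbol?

2 bits/symbol

Repeatedly combine the two least-probable nodes; the expected code length is the sum of the merged weights.
merge 13/100 + 23/100 → 9/25
merge 31/100 + 33/100 → 16/25
merge 9/25 + 16/25 → 1
L = 9/25 + 16/25 + 1 = 2 bits/symbol.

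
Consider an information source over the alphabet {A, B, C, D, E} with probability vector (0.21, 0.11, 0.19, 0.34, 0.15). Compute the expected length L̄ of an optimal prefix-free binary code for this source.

Repeatedly combine the two least-probable nodes; the expected code length is the sum of the merged weights.
merge 11/100 + 3/20 → 13/50
merge 19/100 + 21/100 → 2/5
merge 13/50 + 17/50 → 3/5
merge 2/5 + 3/5 → 1
L = 13/50 + 2/5 + 3/5 + 1 = 113/50 = 2.26 bits/symbol.

2.26 bits/symbol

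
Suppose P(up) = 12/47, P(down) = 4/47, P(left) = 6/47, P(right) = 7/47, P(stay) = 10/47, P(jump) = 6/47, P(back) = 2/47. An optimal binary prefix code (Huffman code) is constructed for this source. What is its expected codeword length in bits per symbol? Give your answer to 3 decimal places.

Repeatedly combine the two least-probable nodes; the expected code length is the sum of the merged weights.
merge 2/47 + 4/47 → 6/47
merge 6/47 + 6/47 → 12/47
merge 6/47 + 7/47 → 13/47
merge 10/47 + 12/47 → 22/47
merge 12/47 + 13/47 → 25/47
merge 22/47 + 25/47 → 1
L = 6/47 + 12/47 + 13/47 + 22/47 + 25/47 + 1 = 125/47 ≈ 2.660 bits/symbol.

2.660 bits/symbol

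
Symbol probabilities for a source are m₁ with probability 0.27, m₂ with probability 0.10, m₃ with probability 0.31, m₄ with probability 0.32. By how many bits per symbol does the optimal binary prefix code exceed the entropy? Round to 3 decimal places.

Entropy H = −Σ p log₂ p ≈ 1.8920 bits.
Huffman merges: 1/10+27/100→37/100; 31/100+8/25→63/100; 37/100+63/100→1. L = 2 ≈ 2.0000.
L − H = 2.0000 − 1.8920 = 0.108 bits.

0.108 bits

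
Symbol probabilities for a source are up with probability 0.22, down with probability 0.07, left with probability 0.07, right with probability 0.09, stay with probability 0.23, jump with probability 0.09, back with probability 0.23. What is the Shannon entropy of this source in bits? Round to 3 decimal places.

2.618 bits

H = −Σ pᵢ log₂ pᵢ.
−0.22·log₂(0.22) = 0.4806
−0.07·log₂(0.07) = 0.2686
−0.07·log₂(0.07) = 0.2686
−0.09·log₂(0.09) = 0.3127
−0.23·log₂(0.23) = 0.4877
−0.09·log₂(0.09) = 0.3127
−0.23·log₂(0.23) = 0.4877
Sum ≈ 2.6183 → 2.618 bits.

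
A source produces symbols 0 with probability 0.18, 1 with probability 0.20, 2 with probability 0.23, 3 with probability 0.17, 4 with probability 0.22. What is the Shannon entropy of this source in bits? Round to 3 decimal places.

2.313 bits

H = −Σ pᵢ log₂ pᵢ.
−0.18·log₂(0.18) = 0.4453
−0.20·log₂(0.20) = 0.4644
−0.23·log₂(0.23) = 0.4877
−0.17·log₂(0.17) = 0.4346
−0.22·log₂(0.22) = 0.4806
Sum ≈ 2.3125 → 2.313 bits.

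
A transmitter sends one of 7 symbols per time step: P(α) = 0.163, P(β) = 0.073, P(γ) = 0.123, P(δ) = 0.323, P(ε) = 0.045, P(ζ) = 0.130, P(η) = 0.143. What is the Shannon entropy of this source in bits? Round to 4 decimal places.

H = −Σ pᵢ log₂ pᵢ.
−0.163·log₂(0.163) = 0.4266
−0.073·log₂(0.073) = 0.2756
−0.123·log₂(0.123) = 0.3719
−0.323·log₂(0.323) = 0.5266
−0.045·log₂(0.045) = 0.2013
−0.130·log₂(0.130) = 0.3826
−0.143·log₂(0.143) = 0.4012
Sum ≈ 2.5859 → 2.5859 bits.

2.5859 bits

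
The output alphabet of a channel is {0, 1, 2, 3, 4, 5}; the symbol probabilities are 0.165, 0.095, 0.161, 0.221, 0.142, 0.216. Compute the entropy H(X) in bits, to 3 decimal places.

H = −Σ pᵢ log₂ pᵢ.
−0.165·log₂(0.165) = 0.4289
−0.095·log₂(0.095) = 0.3226
−0.161·log₂(0.161) = 0.4242
−0.221·log₂(0.221) = 0.4813
−0.142·log₂(0.142) = 0.3999
−0.216·log₂(0.216) = 0.4776
Sum ≈ 2.5345 → 2.534 bits.

2.534 bits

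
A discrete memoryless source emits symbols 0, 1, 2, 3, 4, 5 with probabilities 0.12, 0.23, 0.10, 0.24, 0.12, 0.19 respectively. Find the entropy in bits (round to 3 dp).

2.503 bits

H = −Σ pᵢ log₂ pᵢ.
−0.12·log₂(0.12) = 0.3671
−0.23·log₂(0.23) = 0.4877
−0.10·log₂(0.10) = 0.3322
−0.24·log₂(0.24) = 0.4941
−0.12·log₂(0.12) = 0.3671
−0.19·log₂(0.19) = 0.4552
Sum ≈ 2.5034 → 2.503 bits.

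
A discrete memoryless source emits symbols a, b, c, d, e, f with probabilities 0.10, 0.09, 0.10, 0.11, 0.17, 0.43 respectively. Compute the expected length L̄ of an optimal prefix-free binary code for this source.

2.33 bits/symbol

Repeatedly combine the two least-probable nodes; the expected code length is the sum of the merged weights.
merge 9/100 + 1/10 → 19/100
merge 1/10 + 11/100 → 21/100
merge 17/100 + 19/100 → 9/25
merge 21/100 + 9/25 → 57/100
merge 43/100 + 57/100 → 1
L = 19/100 + 21/100 + 9/25 + 57/100 + 1 = 233/100 = 2.33 bits/symbol.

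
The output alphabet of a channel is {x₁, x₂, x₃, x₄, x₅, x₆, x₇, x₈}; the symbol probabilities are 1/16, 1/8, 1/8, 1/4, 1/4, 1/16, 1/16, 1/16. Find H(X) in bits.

Each probability is a power of 1/2, so log₂(1/p) is an integer.
H = Σ p·log₂(1/p) = 1/16·4 + 1/8·3 + 1/8·3 + 1/4·2 + 1/4·2 + 1/16·4 + 1/16·4 + 1/16·4 = 2.75 bits.

2.75 bits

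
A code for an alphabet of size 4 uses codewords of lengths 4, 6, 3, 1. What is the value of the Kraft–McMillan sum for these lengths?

0.703125

With common denominator 2^6 = 64: Σ 2^(−ℓᵢ) = 4/64 + 1/64 + 8/64 + 32/64 = 45/64 = 0.703125.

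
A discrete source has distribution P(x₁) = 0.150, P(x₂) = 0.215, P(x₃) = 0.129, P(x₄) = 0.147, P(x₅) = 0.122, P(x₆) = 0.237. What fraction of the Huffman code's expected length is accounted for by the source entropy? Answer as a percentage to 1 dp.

99.6%

Entropy H = −Σ p log₂ p ≈ 2.5376 bits.
Huffman merges: 61/500+129/1000→251/1000; 147/1000+3/20→297/1000; 43/200+237/1000→113/250; 251/1000+297/1000→137/250; 113/250+137/250→1. L = 637/250 ≈ 2.5480.
Efficiency = H/L = 2.5376/2.5480 = 99.6%.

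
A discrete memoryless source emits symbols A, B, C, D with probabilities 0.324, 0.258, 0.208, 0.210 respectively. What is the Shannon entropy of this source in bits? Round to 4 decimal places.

1.9751 bits

H = −Σ pᵢ log₂ pᵢ.
−0.324·log₂(0.324) = 0.5268
−0.258·log₂(0.258) = 0.5043
−0.208·log₂(0.208) = 0.4712
−0.210·log₂(0.210) = 0.4728
Sum ≈ 1.9751 → 1.9751 bits.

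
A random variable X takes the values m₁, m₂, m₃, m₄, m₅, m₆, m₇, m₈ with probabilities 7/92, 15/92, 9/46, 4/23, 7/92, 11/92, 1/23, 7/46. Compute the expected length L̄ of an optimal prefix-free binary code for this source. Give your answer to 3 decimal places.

Repeatedly combine the two least-probable nodes; the expected code length is the sum of the merged weights.
merge 1/23 + 7/92 → 11/92
merge 7/92 + 11/92 → 9/46
merge 11/92 + 7/46 → 25/92
merge 15/92 + 4/23 → 31/92
merge 9/46 + 9/46 → 9/23
merge 25/92 + 31/92 → 14/23
merge 9/23 + 14/23 → 1
L = 11/92 + 9/46 + 25/92 + 31/92 + 9/23 + 14/23 + 1 = 269/92 ≈ 2.924 bits/symbol.

2.924 bits/symbol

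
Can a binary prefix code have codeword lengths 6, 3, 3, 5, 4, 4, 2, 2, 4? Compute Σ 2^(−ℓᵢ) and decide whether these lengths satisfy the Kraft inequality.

With common denominator 2^6 = 64: Σ 2^(−ℓᵢ) = 1/64 + 8/64 + 8/64 + 2/64 + 4/64 + 4/64 + 16/64 + 16/64 + 4/64 = 63/64 = 0.984375.
Kraft's inequality requires Σ ≤ 1; here Σ = 0.984375 ≤ 1, so such a prefix code exists.

0.984375; yes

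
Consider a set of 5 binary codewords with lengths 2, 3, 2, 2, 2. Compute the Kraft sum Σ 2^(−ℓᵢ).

1.125

With common denominator 2^3 = 8: Σ 2^(−ℓᵢ) = 2/8 + 1/8 + 2/8 + 2/8 + 2/8 = 9/8 = 1.125.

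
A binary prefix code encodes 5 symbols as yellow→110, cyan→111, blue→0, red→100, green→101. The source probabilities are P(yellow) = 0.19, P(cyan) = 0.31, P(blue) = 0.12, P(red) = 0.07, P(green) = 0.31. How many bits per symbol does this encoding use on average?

L̄ = Σ pᵢ·ℓᵢ = 0.19·3 + 0.31·3 + 0.12·1 + 0.07·3 + 0.31·3 = 2.76 bits/symbol.

2.76 bits/symbol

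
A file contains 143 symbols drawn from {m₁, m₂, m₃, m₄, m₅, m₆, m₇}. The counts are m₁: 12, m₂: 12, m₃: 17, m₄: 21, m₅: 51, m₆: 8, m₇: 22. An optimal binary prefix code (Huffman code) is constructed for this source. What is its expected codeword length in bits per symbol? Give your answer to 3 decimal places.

Probabilities are the counts divided by 143.
Repeatedly combine the two least-probable nodes; the expected code length is the sum of the merged weights.
merge 8/143 + 12/143 → 20/143
merge 12/143 + 17/143 → 29/143
merge 20/143 + 21/143 → 41/143
merge 2/13 + 29/143 → 51/143
merge 41/143 + 51/143 → 92/143
merge 51/143 + 92/143 → 1
L = 20/143 + 29/143 + 41/143 + 51/143 + 92/143 + 1 = 376/143 ≈ 2.629 bits/symbol.

2.629 bits/symbol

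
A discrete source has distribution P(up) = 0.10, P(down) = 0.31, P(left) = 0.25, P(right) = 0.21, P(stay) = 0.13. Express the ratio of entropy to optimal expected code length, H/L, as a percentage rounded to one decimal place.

Entropy H = −Σ p log₂ p ≈ 2.2115 bits.
Huffman merges: 1/10+13/100→23/100; 21/100+23/100→11/25; 1/4+31/100→14/25; 11/25+14/25→1. L = 223/100 ≈ 2.2300.
Efficiency = H/L = 2.2115/2.2300 = 99.2%.

99.2%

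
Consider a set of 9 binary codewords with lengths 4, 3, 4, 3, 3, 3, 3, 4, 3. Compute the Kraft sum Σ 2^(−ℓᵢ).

0.9375

With common denominator 2^4 = 16: Σ 2^(−ℓᵢ) = 1/16 + 2/16 + 1/16 + 2/16 + 2/16 + 2/16 + 2/16 + 1/16 + 2/16 = 15/16 = 0.9375.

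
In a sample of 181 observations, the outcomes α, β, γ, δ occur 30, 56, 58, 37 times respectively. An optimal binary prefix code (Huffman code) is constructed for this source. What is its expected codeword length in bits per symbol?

2 bits/symbol

Probabilities are the counts divided by 181.
Repeatedly combine the two least-probable nodes; the expected code length is the sum of the merged weights.
merge 30/181 + 37/181 → 67/181
merge 56/181 + 58/181 → 114/181
merge 67/181 + 114/181 → 1
L = 67/181 + 114/181 + 1 = 2 bits/symbol.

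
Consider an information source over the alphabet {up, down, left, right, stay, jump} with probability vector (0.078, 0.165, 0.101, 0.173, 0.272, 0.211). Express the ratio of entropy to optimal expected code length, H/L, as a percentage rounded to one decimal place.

Entropy H = −Σ p log₂ p ≈ 2.4725 bits.
Huffman merges: 39/500+101/1000→179/1000; 33/200+173/1000→169/500; 179/1000+211/1000→39/100; 34/125+169/500→61/100; 39/100+61/100→1. L = 2517/1000 ≈ 2.5170.
Efficiency = H/L = 2.4725/2.5170 = 98.2%.

98.2%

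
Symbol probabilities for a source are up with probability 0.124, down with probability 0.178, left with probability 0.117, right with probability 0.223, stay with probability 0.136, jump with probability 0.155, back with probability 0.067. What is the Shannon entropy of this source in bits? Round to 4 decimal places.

2.7312 bits

H = −Σ pᵢ log₂ pᵢ.
−0.124·log₂(0.124) = 0.3734
−0.178·log₂(0.178) = 0.4432
−0.117·log₂(0.117) = 0.3622
−0.223·log₂(0.223) = 0.4828
−0.136·log₂(0.136) = 0.3915
−0.155·log₂(0.155) = 0.4169
−0.067·log₂(0.067) = 0.2613
Sum ≈ 2.7312 → 2.7312 bits.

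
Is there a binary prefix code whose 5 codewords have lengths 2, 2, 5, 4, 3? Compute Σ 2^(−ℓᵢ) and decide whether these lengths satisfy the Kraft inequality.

0.71875; yes

With common denominator 2^5 = 32: Σ 2^(−ℓᵢ) = 8/32 + 8/32 + 1/32 + 2/32 + 4/32 = 23/32 = 0.71875.
Kraft's inequality requires Σ ≤ 1; here Σ = 0.71875 ≤ 1, so such a prefix code exists.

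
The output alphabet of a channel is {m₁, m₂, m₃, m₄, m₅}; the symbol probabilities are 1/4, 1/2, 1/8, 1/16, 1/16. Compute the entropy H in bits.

1.875 bits

Each probability is a power of 1/2, so log₂(1/p) is an integer.
H = Σ p·log₂(1/p) = 1/4·2 + 1/2·1 + 1/8·3 + 1/16·4 + 1/16·4 = 1.875 bits.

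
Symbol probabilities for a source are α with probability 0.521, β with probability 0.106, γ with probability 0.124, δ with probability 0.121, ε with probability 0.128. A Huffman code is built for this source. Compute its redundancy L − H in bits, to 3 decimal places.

Entropy H = −Σ p log₂ p ≈ 1.9550 bits.
Huffman merges: 53/500+121/1000→227/1000; 31/250+16/125→63/250; 227/1000+63/250→479/1000; 479/1000+521/1000→1. L = 979/500 ≈ 1.9580.
L − H = 1.9580 − 1.9550 = 0.003 bits.

0.003 bits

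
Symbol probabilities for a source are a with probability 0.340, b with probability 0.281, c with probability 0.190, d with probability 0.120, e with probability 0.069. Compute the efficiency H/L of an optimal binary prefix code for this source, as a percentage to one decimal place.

97.4%

Entropy H = −Σ p log₂ p ≈ 2.1322 bits.
Huffman merges: 69/1000+3/25→189/1000; 189/1000+19/100→379/1000; 281/1000+17/50→621/1000; 379/1000+621/1000→1. L = 2189/1000 ≈ 2.1890.
Efficiency = H/L = 2.1322/2.1890 = 97.4%.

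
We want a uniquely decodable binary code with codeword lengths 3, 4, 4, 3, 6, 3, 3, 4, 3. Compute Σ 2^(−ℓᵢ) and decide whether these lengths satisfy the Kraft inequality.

With common denominator 2^6 = 64: Σ 2^(−ℓᵢ) = 8/64 + 4/64 + 4/64 + 8/64 + 1/64 + 8/64 + 8/64 + 4/64 + 8/64 = 53/64 = 0.828125.
Kraft's inequality requires Σ ≤ 1; here Σ = 0.828125 ≤ 1, so such a prefix code exists.

0.828125; yes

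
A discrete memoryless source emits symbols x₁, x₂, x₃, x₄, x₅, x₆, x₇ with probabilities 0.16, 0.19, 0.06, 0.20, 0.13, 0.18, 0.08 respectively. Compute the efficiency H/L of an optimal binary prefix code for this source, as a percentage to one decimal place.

98.4%

Entropy H = −Σ p log₂ p ≈ 2.7056 bits.
Huffman merges: 3/50+2/25→7/50; 13/100+7/50→27/100; 4/25+9/50→17/50; 19/100+1/5→39/100; 27/100+17/50→61/100; 39/100+61/100→1. L = 11/4 ≈ 2.7500.
Efficiency = H/L = 2.7056/2.7500 = 98.4%.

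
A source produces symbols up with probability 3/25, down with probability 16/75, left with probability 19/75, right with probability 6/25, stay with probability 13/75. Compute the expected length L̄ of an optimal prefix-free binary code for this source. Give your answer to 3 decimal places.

2.293 bits/symbol

Repeatedly combine the two least-probable nodes; the expected code length is the sum of the merged weights.
merge 3/25 + 13/75 → 22/75
merge 16/75 + 6/25 → 34/75
merge 19/75 + 22/75 → 41/75
merge 34/75 + 41/75 → 1
L = 22/75 + 34/75 + 41/75 + 1 = 172/75 ≈ 2.293 bits/symbol.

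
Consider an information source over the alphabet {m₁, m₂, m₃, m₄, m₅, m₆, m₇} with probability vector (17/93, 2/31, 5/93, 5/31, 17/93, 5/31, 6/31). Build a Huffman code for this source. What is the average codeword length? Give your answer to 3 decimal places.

2.742 bits/symbol

Repeatedly combine the two least-probable nodes; the expected code length is the sum of the merged weights.
merge 5/93 + 2/31 → 11/93
merge 11/93 + 5/31 → 26/93
merge 5/31 + 17/93 → 32/93
merge 17/93 + 6/31 → 35/93
merge 26/93 + 32/93 → 58/93
merge 35/93 + 58/93 → 1
L = 11/93 + 26/93 + 32/93 + 35/93 + 58/93 + 1 = 85/31 ≈ 2.742 bits/symbol.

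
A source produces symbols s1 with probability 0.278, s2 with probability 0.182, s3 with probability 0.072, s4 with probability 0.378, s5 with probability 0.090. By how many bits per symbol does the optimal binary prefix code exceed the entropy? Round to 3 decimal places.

0.051 bits

Entropy H = −Σ p log₂ p ≈ 2.0773 bits.
Huffman merges: 9/125+9/100→81/500; 81/500+91/500→43/125; 139/500+43/125→311/500; 189/500+311/500→1. L = 266/125 ≈ 2.1280.
L − H = 2.1280 − 2.0773 = 0.051 bits.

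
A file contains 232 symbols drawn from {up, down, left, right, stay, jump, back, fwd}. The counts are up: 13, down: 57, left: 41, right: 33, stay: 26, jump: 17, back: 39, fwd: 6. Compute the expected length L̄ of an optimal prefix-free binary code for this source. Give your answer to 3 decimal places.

Probabilities are the counts divided by 232.
Repeatedly combine the two least-probable nodes; the expected code length is the sum of the merged weights.
merge 3/116 + 13/232 → 19/232
merge 17/232 + 19/232 → 9/58
merge 13/116 + 33/232 → 59/232
merge 9/58 + 39/232 → 75/232
merge 41/232 + 57/232 → 49/116
merge 59/232 + 75/232 → 67/116
merge 49/116 + 67/116 → 1
L = 19/232 + 9/58 + 59/232 + 75/232 + 49/116 + 67/116 + 1 = 653/232 ≈ 2.815 bits/symbol.

2.815 bits/symbol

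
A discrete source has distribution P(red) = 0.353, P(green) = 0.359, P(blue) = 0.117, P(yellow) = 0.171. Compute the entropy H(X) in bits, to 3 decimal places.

1.859 bits

H = −Σ pᵢ log₂ pᵢ.
−0.353·log₂(0.353) = 0.5303
−0.359·log₂(0.359) = 0.5306
−0.117·log₂(0.117) = 0.3622
−0.171·log₂(0.171) = 0.4357
Sum ≈ 1.8587 → 1.859 bits.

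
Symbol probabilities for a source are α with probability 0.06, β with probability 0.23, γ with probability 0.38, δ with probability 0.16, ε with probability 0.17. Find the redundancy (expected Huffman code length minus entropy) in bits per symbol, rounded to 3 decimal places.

Entropy H = −Σ p log₂ p ≈ 2.1193 bits.
Huffman merges: 3/50+4/25→11/50; 17/100+11/50→39/100; 23/100+19/50→61/100; 39/100+61/100→1. L = 111/50 ≈ 2.2200.
L − H = 2.2200 − 2.1193 = 0.101 bits.

0.101 bits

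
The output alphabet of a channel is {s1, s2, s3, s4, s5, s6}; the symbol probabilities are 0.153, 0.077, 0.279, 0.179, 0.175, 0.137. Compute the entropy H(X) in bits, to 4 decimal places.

2.4902 bits

H = −Σ pᵢ log₂ pᵢ.
−0.153·log₂(0.153) = 0.4144
−0.077·log₂(0.077) = 0.2848
−0.279·log₂(0.279) = 0.5138
−0.179·log₂(0.179) = 0.4443
−0.175·log₂(0.175) = 0.4401
−0.137·log₂(0.137) = 0.3929
Sum ≈ 2.4902 → 2.4902 bits.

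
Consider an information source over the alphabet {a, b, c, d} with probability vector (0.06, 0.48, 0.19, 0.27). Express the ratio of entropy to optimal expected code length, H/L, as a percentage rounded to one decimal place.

97.0%

Entropy H = −Σ p log₂ p ≈ 1.7171 bits.
Huffman merges: 3/50+19/100→1/4; 1/4+27/100→13/25; 12/25+13/25→1. L = 177/100 ≈ 1.7700.
Efficiency = H/L = 1.7171/1.7700 = 97.0%.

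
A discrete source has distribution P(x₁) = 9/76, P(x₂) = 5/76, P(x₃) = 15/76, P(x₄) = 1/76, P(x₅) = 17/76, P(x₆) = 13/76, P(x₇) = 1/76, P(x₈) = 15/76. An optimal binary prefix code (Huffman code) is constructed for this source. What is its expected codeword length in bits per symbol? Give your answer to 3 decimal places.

Repeatedly combine the two least-probable nodes; the expected code length is the sum of the merged weights.
merge 1/76 + 1/76 → 1/38
merge 1/38 + 5/76 → 7/76
merge 7/76 + 9/76 → 4/19
merge 13/76 + 15/76 → 7/19
merge 15/76 + 4/19 → 31/76
merge 17/76 + 7/19 → 45/76
merge 31/76 + 45/76 → 1
L = 1/38 + 7/76 + 4/19 + 7/19 + 31/76 + 45/76 + 1 = 205/76 ≈ 2.697 bits/symbol.

2.697 bits/symbol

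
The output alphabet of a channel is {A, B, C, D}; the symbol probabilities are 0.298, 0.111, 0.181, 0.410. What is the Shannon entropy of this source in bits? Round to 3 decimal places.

H = −Σ pᵢ log₂ pᵢ.
−0.298·log₂(0.298) = 0.5205
−0.111·log₂(0.111) = 0.3520
−0.181·log₂(0.181) = 0.4463
−0.410·log₂(0.410) = 0.5274
Sum ≈ 1.8462 → 1.846 bits.

1.846 bits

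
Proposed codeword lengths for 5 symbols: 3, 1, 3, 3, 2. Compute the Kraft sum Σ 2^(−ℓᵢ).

1.125

With common denominator 2^3 = 8: Σ 2^(−ℓᵢ) = 1/8 + 4/8 + 1/8 + 1/8 + 2/8 = 9/8 = 1.125.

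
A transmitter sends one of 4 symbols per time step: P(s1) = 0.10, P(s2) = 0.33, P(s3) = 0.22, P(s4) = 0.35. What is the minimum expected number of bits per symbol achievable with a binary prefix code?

Repeatedly combine the two least-probable nodes; the expected code length is the sum of the merged weights.
merge 1/10 + 11/50 → 8/25
merge 8/25 + 33/100 → 13/20
merge 7/20 + 13/20 → 1
L = 8/25 + 13/20 + 1 = 197/100 = 1.97 bits/symbol.

1.97 bits/symbol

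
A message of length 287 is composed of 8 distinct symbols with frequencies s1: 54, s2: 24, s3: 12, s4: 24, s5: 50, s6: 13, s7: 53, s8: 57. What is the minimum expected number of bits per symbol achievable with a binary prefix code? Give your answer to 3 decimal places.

Probabilities are the counts divided by 287.
Repeatedly combine the two least-probable nodes; the expected code length is the sum of the merged weights.
merge 12/287 + 13/287 → 25/287
merge 24/287 + 24/287 → 48/287
merge 25/287 + 48/287 → 73/287
merge 50/287 + 53/287 → 103/287
merge 54/287 + 57/287 → 111/287
merge 73/287 + 103/287 → 176/287
merge 111/287 + 176/287 → 1
L = 25/287 + 48/287 + 73/287 + 103/287 + 111/287 + 176/287 + 1 = 823/287 ≈ 2.868 bits/symbol.

2.868 bits/symbol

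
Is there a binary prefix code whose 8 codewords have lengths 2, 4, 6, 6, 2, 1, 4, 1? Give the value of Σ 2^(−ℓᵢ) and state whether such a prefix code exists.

1.65625; no

With common denominator 2^6 = 64: Σ 2^(−ℓᵢ) = 16/64 + 4/64 + 1/64 + 1/64 + 16/64 + 32/64 + 4/64 + 32/64 = 106/64 = 1.65625.
Kraft's inequality requires Σ ≤ 1; here Σ = 1.65625 > 1, so no such prefix code exists.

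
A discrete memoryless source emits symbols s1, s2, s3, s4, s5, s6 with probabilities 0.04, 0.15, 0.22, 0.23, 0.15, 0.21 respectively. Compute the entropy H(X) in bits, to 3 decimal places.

2.448 bits

H = −Σ pᵢ log₂ pᵢ.
−0.04·log₂(0.04) = 0.1858
−0.15·log₂(0.15) = 0.4105
−0.22·log₂(0.22) = 0.4806
−0.23·log₂(0.23) = 0.4877
−0.15·log₂(0.15) = 0.4105
−0.21·log₂(0.21) = 0.4728
Sum ≈ 2.4479 → 2.448 bits.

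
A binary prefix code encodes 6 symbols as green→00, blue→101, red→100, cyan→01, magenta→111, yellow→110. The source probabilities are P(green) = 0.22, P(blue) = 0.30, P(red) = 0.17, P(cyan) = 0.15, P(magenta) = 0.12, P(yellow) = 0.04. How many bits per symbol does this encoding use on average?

2.63 bits/symbol

L̄ = Σ pᵢ·ℓᵢ = 0.22·2 + 0.30·3 + 0.17·3 + 0.15·2 + 0.12·3 + 0.04·3 = 2.63 bits/symbol.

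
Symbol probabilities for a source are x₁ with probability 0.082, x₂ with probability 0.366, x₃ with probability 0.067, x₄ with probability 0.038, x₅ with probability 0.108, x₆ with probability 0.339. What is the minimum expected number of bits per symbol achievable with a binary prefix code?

2.221 bits/symbol

Repeatedly combine the two least-probable nodes; the expected code length is the sum of the merged weights.
merge 19/500 + 67/1000 → 21/200
merge 41/500 + 21/200 → 187/1000
merge 27/250 + 187/1000 → 59/200
merge 59/200 + 339/1000 → 317/500
merge 183/500 + 317/500 → 1
L = 21/200 + 187/1000 + 59/200 + 317/500 + 1 = 2221/1000 = 2.221 bits/symbol.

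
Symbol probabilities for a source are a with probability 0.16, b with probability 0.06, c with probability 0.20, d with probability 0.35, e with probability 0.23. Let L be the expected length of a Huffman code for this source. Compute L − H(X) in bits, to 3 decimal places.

Entropy H = −Σ p log₂ p ≈ 2.1487 bits.
Huffman merges: 3/50+4/25→11/50; 1/5+11/50→21/50; 23/100+7/20→29/50; 21/50+29/50→1. L = 111/50 ≈ 2.2200.
L − H = 2.2200 − 2.1487 = 0.071 bits.

0.071 bits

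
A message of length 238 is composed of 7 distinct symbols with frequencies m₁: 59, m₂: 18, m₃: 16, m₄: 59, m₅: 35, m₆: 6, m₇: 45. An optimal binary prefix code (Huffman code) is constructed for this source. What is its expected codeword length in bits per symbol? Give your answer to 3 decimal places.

2.576 bits/symbol

Probabilities are the counts divided by 238.
Repeatedly combine the two least-probable nodes; the expected code length is the sum of the merged weights.
merge 3/119 + 8/119 → 11/119
merge 9/119 + 11/119 → 20/119
merge 5/34 + 20/119 → 75/238
merge 45/238 + 59/238 → 52/119
merge 59/238 + 75/238 → 67/119
merge 52/119 + 67/119 → 1
L = 11/119 + 20/119 + 75/238 + 52/119 + 67/119 + 1 = 613/238 ≈ 2.576 bits/symbol.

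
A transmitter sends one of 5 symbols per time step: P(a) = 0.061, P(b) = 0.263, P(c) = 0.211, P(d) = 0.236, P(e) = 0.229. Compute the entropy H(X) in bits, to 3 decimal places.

2.205 bits

H = −Σ pᵢ log₂ pᵢ.
−0.061·log₂(0.061) = 0.2461
−0.263·log₂(0.263) = 0.5068
−0.211·log₂(0.211) = 0.4736
−0.236·log₂(0.236) = 0.4916
−0.229·log₂(0.229) = 0.4870
Sum ≈ 2.2051 → 2.205 bits.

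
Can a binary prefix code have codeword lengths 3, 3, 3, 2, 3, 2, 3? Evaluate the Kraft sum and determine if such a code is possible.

With common denominator 2^3 = 8: Σ 2^(−ℓᵢ) = 1/8 + 1/8 + 1/8 + 2/8 + 1/8 + 2/8 + 1/8 = 9/8 = 1.125.
Kraft's inequality requires Σ ≤ 1; here Σ = 1.125 > 1, so no such prefix code exists.

1.125; no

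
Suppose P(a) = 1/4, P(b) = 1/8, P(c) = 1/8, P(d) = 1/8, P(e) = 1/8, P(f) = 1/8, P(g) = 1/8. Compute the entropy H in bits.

Each probability is a power of 1/2, so log₂(1/p) is an integer.
H = Σ p·log₂(1/p) = 1/4·2 + 1/8·3 + 1/8·3 + 1/8·3 + 1/8·3 + 1/8·3 + 1/8·3 = 2.75 bits.

2.75 bits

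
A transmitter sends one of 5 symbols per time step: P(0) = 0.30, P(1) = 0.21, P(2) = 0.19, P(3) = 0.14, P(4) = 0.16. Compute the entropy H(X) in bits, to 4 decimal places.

H = −Σ pᵢ log₂ pᵢ.
−0.30·log₂(0.30) = 0.5211
−0.21·log₂(0.21) = 0.4728
−0.19·log₂(0.19) = 0.4552
−0.14·log₂(0.14) = 0.3971
−0.16·log₂(0.16) = 0.4230
Sum ≈ 2.2693 → 2.2693 bits.

2.2693 bits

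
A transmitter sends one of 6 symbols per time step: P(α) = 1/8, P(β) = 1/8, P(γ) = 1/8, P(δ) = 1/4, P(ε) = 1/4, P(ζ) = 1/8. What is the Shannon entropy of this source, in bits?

Each probability is a power of 1/2, so log₂(1/p) is an integer.
H = Σ p·log₂(1/p) = 1/8·3 + 1/8·3 + 1/8·3 + 1/4·2 + 1/4·2 + 1/8·3 = 2.5 bits.

2.5 bits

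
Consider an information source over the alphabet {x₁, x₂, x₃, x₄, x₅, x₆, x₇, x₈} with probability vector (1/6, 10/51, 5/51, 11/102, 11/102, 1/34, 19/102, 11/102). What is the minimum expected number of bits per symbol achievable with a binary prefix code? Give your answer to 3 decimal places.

Repeatedly combine the two least-probable nodes; the expected code length is the sum of the merged weights.
merge 1/34 + 5/51 → 13/102
merge 11/102 + 11/102 → 11/51
merge 11/102 + 13/102 → 4/17
merge 1/6 + 19/102 → 6/17
merge 10/51 + 11/51 → 7/17
merge 4/17 + 6/17 → 10/17
merge 7/17 + 10/17 → 1
L = 13/102 + 11/51 + 4/17 + 6/17 + 7/17 + 10/17 + 1 = 299/102 ≈ 2.931 bits/symbol.

2.931 bits/symbol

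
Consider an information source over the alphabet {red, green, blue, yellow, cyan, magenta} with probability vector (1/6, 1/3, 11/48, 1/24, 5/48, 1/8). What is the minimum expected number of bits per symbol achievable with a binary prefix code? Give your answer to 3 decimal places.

Repeatedly combine the two least-probable nodes; the expected code length is the sum of the merged weights.
merge 1/24 + 5/48 → 7/48
merge 1/8 + 7/48 → 13/48
merge 1/6 + 11/48 → 19/48
merge 13/48 + 1/3 → 29/48
merge 19/48 + 29/48 → 1
L = 7/48 + 13/48 + 19/48 + 29/48 + 1 = 29/12 ≈ 2.417 bits/symbol.

2.417 bits/symbol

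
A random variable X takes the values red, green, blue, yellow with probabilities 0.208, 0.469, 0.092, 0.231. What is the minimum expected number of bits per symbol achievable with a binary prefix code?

1.831 bits/symbol

Repeatedly combine the two least-probable nodes; the expected code length is the sum of the merged weights.
merge 23/250 + 26/125 → 3/10
merge 231/1000 + 3/10 → 531/1000
merge 469/1000 + 531/1000 → 1
L = 3/10 + 531/1000 + 1 = 1831/1000 = 1.831 bits/symbol.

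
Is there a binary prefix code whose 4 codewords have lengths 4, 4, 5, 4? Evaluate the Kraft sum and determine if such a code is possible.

0.21875; yes

With common denominator 2^5 = 32: Σ 2^(−ℓᵢ) = 2/32 + 2/32 + 1/32 + 2/32 = 7/32 = 0.21875.
Kraft's inequality requires Σ ≤ 1; here Σ = 0.21875 ≤ 1, so such a prefix code exists.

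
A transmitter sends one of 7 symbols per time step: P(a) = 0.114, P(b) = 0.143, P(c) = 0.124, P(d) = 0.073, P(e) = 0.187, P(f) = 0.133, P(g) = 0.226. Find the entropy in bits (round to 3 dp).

2.732 bits

H = −Σ pᵢ log₂ pᵢ.
−0.114·log₂(0.114) = 0.3571
−0.143·log₂(0.143) = 0.4012
−0.124·log₂(0.124) = 0.3734
−0.073·log₂(0.073) = 0.2756
−0.187·log₂(0.187) = 0.4523
−0.133·log₂(0.133) = 0.3871
−0.226·log₂(0.226) = 0.4849
Sum ≈ 2.7318 → 2.732 bits.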